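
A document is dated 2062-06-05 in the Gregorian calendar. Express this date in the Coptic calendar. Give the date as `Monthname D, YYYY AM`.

Pashons 28, 1778 AM

Both dates share Julian Day Number 2474346; in the Coptic calendar that is 28 Pashons 1778 AM.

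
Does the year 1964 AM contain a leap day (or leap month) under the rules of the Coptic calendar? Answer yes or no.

no

1964 mod 4 = 0; in the Coptic calendar a year is leap when year mod 4 = 3, so it is a common year.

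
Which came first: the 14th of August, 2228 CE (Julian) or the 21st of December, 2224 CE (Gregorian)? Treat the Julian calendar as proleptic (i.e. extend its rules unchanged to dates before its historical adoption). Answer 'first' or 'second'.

First date → JDN 2535061; second date → JDN 2533714.
JDN 2533714 < JDN 2535061, so the second date is earlier.

second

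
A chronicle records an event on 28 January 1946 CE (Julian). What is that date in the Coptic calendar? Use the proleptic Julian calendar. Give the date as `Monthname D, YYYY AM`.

Julian Day Number of the source date = 2431862.
Converting JDN 2431862 to the Coptic calendar gives 3 Meshir 1662 AM.

Meshir 3, 1662 AM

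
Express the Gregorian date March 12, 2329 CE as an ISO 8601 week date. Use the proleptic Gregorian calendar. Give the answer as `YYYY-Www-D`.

The weekday is Tuesday (ISO weekday 2).
That Tuesday belongs to ISO week 11 of ISO year 2329.

2329-W11-2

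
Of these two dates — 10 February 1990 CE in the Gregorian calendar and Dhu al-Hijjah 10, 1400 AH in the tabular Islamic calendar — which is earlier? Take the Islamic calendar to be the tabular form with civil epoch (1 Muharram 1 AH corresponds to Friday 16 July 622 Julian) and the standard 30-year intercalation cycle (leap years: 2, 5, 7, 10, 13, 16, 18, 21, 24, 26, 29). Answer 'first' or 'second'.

The two dates have Julian Day Numbers 2447933 and 2444533 respectively.
Since 2444533 < 2447933, the second date comes first.

second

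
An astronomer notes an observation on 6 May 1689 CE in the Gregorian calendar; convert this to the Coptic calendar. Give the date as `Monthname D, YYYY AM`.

Pashons 1, 1405 AM

Julian Day Number of the source date = 2338081.
Converting JDN 2338081 to the Coptic calendar gives 1 Pashons 1405 AM.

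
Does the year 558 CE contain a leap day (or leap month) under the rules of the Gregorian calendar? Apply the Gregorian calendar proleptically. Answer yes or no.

no

558 is not divisible by 4, so it is a common year.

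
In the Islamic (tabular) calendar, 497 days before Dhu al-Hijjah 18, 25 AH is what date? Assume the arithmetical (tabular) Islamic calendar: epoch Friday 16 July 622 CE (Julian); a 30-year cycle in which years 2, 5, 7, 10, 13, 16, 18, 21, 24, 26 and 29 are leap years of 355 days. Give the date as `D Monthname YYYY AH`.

24 Rajab 24 AH

Counting 497 days back from JDN 1957287 reaches JDN 1956790, which is 24 Rajab 24 AH.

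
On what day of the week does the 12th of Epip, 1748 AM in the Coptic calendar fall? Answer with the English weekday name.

In the Gregorian calendar this is 19 July 2032 (JDN 2463433).
Since JDN mod 7 = 0 (0 = Monday), the day is Monday.

Monday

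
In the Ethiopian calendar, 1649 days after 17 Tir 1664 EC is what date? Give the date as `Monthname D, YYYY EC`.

The starting date is JDN 2331768; 2331768 + 1649 = 2333417.
JDN 2333417 corresponds to Hamle 25, 1668 EC.

Hamle 25, 1668 EC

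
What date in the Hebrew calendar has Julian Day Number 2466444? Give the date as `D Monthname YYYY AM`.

The Gregorian equivalent of JDN 2466444 is 16 October 2040.
In the Hebrew calendar that day is 9 Cheshvan 5801 AM.

9 Cheshvan 5801 AM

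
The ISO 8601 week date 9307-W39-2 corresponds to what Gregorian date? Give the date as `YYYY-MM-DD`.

9307-09-27

ISO week 1 of 9307 is the week containing the first Thursday of 9307.
Week 39, day 2 (Tuesday) lands on 9307-09-27.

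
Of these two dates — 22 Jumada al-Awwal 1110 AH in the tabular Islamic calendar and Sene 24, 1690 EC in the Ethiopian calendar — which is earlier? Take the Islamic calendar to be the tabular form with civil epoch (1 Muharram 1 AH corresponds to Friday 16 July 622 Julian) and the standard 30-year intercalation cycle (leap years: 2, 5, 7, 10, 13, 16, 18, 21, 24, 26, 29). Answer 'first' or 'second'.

second

First date → JDN 2341572; second date → JDN 2341421.
JDN 2341421 < JDN 2341572, so the second date is earlier.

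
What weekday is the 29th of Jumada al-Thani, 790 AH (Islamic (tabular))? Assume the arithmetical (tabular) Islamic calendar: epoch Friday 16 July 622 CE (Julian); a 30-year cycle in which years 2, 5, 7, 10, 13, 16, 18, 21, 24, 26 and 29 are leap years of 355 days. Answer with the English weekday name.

This is JDN 2228211 (13 July 1388 Gregorian).
2228211 ≡ 6 (mod 7); counting from Monday = 0 gives Sunday.

Sunday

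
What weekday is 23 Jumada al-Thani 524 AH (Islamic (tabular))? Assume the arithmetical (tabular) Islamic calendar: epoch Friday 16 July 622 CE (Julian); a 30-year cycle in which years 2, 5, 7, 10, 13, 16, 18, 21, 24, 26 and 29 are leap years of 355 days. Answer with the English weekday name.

Tuesday

This is JDN 2133944 (10 June 1130 Gregorian).
Since JDN mod 7 = 1 (0 = Monday), the day is Tuesday.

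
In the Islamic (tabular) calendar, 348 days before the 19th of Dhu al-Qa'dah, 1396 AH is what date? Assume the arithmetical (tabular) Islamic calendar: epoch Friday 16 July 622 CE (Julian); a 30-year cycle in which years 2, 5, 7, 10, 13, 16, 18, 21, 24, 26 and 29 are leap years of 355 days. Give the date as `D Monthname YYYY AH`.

JDN of the 19th of Dhu al-Qa'dah, 1396 AH = 2443094.
2443094 − 348 = 2442746.
JDN 2442746 in the tabular Islamic calendar is 25 Dhu al-Qa'dah 1395 AH.

25 Dhu al-Qa'dah 1395 AH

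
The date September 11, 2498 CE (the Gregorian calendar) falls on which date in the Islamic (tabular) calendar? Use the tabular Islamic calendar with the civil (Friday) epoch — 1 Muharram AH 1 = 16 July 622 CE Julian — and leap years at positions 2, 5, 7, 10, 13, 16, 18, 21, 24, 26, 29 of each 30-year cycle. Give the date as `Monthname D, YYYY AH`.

Ramadan 24, 1934 AH

Both dates share Julian Day Number 2633690; in the tabular Islamic calendar that is 24 Ramadan 1934 AH.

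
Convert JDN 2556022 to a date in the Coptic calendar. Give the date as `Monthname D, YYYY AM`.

The Gregorian equivalent of JDN 2556022 is 18 January 2286.
In the Coptic calendar that day is Tobi 8, 2002 AM.

Tobi 8, 2002 AM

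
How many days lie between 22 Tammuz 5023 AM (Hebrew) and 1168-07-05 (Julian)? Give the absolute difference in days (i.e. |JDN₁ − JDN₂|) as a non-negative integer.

JDN of the first date = 2182550.
JDN of the second date = 2147856.
|2147856 − 2182550| = 34694.

34694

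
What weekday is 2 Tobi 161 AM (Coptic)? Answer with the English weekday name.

Thursday

This is JDN 1883591 (29 December 444 Gregorian).
1883591 ≡ 3 (mod 7); counting from Monday = 0 gives Thursday.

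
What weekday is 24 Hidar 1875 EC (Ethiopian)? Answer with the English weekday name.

Saturday

In the Gregorian calendar this is 2 December 1882 (JDN 2408782).
Since JDN mod 7 = 5 (0 = Monday), the day is Saturday.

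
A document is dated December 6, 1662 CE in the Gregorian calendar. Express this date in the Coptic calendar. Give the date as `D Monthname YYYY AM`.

30 Hathor 1379 AM

Julian Day Number of the source date = 2328433.
Converting JDN 2328433 to the Coptic calendar gives 30 Hathor 1379 AM.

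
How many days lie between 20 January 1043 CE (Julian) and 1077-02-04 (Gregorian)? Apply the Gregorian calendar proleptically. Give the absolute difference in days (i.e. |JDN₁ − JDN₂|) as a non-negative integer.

JDN of the first date = 2102033.
JDN of the second date = 2114461.
|2114461 − 2102033| = 12428.

12428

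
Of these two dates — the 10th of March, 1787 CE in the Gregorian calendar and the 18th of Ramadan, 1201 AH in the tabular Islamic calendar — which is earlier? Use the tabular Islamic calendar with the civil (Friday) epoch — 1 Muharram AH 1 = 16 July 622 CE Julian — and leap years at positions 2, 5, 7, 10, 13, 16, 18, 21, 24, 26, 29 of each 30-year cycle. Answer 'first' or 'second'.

First date → JDN 2373817; second date → JDN 2373933.
JDN 2373817 < JDN 2373933, so the first date is earlier.

first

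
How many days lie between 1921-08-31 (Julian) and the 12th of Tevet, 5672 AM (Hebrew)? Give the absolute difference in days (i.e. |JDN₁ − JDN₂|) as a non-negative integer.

3542

JDN of the first date = 2422946.
JDN of the second date = 2419404.
|2419404 − 2422946| = 3542.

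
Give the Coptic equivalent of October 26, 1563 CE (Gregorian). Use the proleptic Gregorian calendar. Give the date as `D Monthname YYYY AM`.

Both dates share Julian Day Number 2292232; in the Coptic calendar that is 18 Paopi 1280 AM.

18 Paopi 1280 AM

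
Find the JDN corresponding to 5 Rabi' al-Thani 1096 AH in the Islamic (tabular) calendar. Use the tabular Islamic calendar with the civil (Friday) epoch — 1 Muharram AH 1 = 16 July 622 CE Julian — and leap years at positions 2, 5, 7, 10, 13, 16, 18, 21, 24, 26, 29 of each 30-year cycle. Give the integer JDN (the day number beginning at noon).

2336564

Equivalently 11 March 1685 (Gregorian).
JDN 2400001 is 17 November 1858 CE (Gregorian), MJD 0; the target day is −63437 days from there, so JDN = 2336564.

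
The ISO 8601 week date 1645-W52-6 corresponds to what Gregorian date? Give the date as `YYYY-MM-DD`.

1645-12-30

ISO week 1 of 1645 is the week containing the first Thursday of 1645.
Week 52, day 6 (Saturday) lands on 1645-12-30.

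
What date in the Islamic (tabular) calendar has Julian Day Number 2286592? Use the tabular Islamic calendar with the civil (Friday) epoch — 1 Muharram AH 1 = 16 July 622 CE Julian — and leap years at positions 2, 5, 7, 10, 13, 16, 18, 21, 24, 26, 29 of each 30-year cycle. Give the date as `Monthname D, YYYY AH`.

JDN 2286592 is 17 May 1548 in the proleptic Gregorian calendar.
In the tabular Islamic calendar that day is Rabi' al-Awwal 28, 955 AH.

Rabi' al-Awwal 28, 955 AH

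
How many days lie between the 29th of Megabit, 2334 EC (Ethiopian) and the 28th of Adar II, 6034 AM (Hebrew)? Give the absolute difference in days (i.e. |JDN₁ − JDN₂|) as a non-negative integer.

JDN of the first date = 2576557.
JDN of the second date = 2551718.
|2551718 − 2576557| = 24839.

24839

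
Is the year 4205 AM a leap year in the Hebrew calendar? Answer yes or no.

Hebrew year 4205 is year 6 of its 19-year Metonic cycle; leap years are at positions 3, 6, 8, 11, 14, 17, 19, so it is a leap year (13 months).

yes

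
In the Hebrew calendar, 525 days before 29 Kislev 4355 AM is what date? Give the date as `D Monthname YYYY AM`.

5 Av 4353 AM

JDN of 29 Kislev 4355 AM = 1938367.
1938367 − 525 = 1937842.
JDN 1937842 in the Hebrew calendar is 5 Av 4353 AM.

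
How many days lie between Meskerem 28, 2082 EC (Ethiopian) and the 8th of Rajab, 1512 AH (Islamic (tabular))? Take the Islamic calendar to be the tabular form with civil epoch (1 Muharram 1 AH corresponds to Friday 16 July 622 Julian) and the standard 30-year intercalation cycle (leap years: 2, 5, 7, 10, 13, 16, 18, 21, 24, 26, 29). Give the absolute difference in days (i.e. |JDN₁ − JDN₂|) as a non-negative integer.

First date → JDN 2484333; second date → JDN 2484072.
The interval is |2484333 − 2484072| = 261 days.

261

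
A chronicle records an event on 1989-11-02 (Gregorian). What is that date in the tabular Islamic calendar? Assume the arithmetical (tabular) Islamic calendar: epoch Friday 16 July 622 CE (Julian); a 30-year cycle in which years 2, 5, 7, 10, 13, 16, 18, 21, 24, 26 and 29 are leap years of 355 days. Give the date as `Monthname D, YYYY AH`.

Julian Day Number of the source date = 2447833.
Converting JDN 2447833 to the tabular Islamic calendar gives 2 Rabi' al-Thani 1410 AH.

Rabi' al-Thani 2, 1410 AH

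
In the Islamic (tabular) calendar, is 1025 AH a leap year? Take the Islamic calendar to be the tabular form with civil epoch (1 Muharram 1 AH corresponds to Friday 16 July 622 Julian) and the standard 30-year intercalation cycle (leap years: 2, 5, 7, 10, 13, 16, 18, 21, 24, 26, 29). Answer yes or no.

Year 1025 AH is year 5 of its 30-year cycle; leap positions are 2, 5, 7, 10, 13, 16, 18, 21, 24, 26, 29, so it is a leap year (355 days).

yes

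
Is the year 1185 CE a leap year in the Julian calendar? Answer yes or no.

1185 mod 4 = 1, so it is a common year in the Julian calendar.

no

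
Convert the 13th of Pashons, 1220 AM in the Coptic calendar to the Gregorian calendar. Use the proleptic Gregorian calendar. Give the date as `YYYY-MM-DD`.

Both dates share Julian Day Number 2270522; in the Gregorian calendar that is 18 May 1504 CE.

1504-05-18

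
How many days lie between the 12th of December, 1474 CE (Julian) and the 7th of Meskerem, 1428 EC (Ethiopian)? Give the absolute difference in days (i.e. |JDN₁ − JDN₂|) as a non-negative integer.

First date → JDN 2259782; second date → JDN 2245439.
The interval is |2259782 − 2245439| = 14343 days.

14343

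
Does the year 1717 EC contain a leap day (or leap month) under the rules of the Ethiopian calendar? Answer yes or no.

no

1717 mod 4 = 1; in the Ethiopian calendar a year is leap when year mod 4 = 3, so it is a common year.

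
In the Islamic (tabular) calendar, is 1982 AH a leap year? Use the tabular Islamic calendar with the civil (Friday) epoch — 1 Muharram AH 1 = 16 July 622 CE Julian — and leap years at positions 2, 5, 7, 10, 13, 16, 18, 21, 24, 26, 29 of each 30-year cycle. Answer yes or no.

yes

Year 1982 AH is year 2 of its 30-year cycle; leap positions are 2, 5, 7, 10, 13, 16, 18, 21, 24, 26, 29, so it is a leap year (355 days).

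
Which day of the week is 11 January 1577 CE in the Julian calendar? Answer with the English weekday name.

Friday

This is JDN 2297068 (21 January 1577 Gregorian).
JDN 2297068 mod 7 = 4, and JDN 0 was a Monday, so this is a Friday.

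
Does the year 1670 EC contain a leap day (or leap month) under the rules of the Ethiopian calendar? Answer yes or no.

no

1670 mod 4 = 2; in the Ethiopian calendar a year is leap when year mod 4 = 3, so it is a common year.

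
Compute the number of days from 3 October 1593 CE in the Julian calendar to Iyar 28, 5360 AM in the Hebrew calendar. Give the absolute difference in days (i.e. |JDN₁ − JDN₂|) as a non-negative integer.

JDN of the first date = 2303177.
JDN of the second date = 2305580.
|2305580 − 2303177| = 2403.

2403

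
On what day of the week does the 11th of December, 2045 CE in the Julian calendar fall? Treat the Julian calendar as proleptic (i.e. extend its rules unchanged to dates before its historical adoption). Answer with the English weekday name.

In the Gregorian calendar this is 24 December 2045 (JDN 2468339).
2468339 ≡ 6 (mod 7); counting from Monday = 0 gives Sunday.

Sunday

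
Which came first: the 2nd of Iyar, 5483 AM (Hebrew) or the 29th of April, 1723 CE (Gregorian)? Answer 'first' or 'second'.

second

First date → JDN 2350499; second date → JDN 2350491.
JDN 2350491 < JDN 2350499, so the second date is earlier.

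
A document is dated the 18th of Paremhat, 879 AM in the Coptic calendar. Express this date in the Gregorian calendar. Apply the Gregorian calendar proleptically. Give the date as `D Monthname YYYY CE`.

21 March 1163 CE

Both dates share Julian Day Number 2145916; in the Gregorian calendar that is 21 March 1163 CE.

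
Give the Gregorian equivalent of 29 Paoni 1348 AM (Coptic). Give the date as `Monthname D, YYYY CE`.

July 3, 1632 CE

Julian Day Number of the source date = 2317320.
Converting JDN 2317320 to the Gregorian calendar gives 3 July 1632 CE.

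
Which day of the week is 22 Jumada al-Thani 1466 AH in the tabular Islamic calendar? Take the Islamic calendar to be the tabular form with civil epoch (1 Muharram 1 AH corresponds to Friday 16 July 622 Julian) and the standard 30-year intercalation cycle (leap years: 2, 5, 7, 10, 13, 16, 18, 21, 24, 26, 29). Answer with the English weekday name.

In the Gregorian calendar this is 20 May 2044 (JDN 2467756).
JDN 2467756 mod 7 = 4, and JDN 0 was a Monday, so this is a Friday.

Friday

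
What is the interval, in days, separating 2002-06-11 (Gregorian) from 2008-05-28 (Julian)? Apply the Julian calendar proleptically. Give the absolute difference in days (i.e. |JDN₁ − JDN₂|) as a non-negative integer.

First date → JDN 2452437; second date → JDN 2454628.
The interval is |2452437 − 2454628| = 2191 days.

2191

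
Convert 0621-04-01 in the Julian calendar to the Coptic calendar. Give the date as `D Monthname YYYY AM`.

Both dates share Julian Day Number 1947969; in the Coptic calendar that is 6 Parmouti 337 AM.

6 Parmouti 337 AM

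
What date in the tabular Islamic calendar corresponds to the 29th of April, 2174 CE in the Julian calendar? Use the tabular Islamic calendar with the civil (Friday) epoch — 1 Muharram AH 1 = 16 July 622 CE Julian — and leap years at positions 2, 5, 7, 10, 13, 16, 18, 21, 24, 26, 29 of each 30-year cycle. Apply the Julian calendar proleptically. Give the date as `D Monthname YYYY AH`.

Both dates share Julian Day Number 2515230; in the tabular Islamic calendar that is 11 Jumada al-Thani 1600 AH.

11 Jumada al-Thani 1600 AH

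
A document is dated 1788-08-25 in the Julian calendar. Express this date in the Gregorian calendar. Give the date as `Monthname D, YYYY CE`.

The Julian–Gregorian offset here is 11 days (Julian trailing).
25 August 1788 Julian + 11 days → 5 September 1788 Gregorian.

September 5, 1788 CE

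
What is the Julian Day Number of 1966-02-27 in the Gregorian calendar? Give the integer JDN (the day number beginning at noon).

JDN 2451545 is 1 January 2000 CE (Gregorian); the target day is −12361 days from there, so JDN = 2439184.

2439184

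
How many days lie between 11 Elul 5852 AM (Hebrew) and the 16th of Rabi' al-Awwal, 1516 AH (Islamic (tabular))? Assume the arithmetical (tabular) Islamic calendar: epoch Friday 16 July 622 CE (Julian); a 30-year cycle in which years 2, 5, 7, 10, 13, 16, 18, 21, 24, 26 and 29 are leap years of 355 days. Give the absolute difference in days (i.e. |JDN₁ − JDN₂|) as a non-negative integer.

25

First date → JDN 2485404; second date → JDN 2485379.
The interval is |2485404 − 2485379| = 25 days.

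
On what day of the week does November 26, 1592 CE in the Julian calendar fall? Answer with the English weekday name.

In the Gregorian calendar this is 6 December 1592 (JDN 2302866).
2302866 ≡ 6 (mod 7); counting from Monday = 0 gives Sunday.

Sunday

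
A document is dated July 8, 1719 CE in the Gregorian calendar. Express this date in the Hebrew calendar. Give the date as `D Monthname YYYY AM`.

Julian Day Number of the source date = 2349100.
Converting JDN 2349100 to the Hebrew calendar gives 21 Tammuz 5479 AM.

21 Tammuz 5479 AM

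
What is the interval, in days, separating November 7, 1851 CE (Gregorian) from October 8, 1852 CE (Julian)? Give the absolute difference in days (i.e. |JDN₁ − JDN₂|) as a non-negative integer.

First date → JDN 2397434; second date → JDN 2397782.
The interval is |2397434 − 2397782| = 348 days.

348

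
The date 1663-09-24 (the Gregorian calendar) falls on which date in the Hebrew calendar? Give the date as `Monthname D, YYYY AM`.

Elul 22, 5423 AM

Julian Day Number of the source date = 2328725.
Converting JDN 2328725 to the Hebrew calendar gives 22 Elul 5423 AM.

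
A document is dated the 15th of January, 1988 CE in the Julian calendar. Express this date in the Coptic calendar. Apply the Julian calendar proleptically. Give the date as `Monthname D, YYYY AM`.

Tobi 19, 1704 AM

Both dates share Julian Day Number 2447189; in the Coptic calendar that is 19 Tobi 1704 AM.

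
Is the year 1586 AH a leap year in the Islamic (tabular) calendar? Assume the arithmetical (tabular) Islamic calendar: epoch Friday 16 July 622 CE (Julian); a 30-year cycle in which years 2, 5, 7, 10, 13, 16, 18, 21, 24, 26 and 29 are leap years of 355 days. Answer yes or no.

Year 1586 AH is year 26 of its 30-year cycle; leap positions are 2, 5, 7, 10, 13, 16, 18, 21, 24, 26, 29, so it is a leap year (355 days).

yes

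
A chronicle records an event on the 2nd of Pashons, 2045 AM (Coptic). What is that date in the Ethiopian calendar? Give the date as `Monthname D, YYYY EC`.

The source date corresponds to 13 May 2329 in the Gregorian calendar (JDN 2571842).
That day falls on 2 Ginbot 2321 EC in the Ethiopian calendar.

Ginbot 2, 2321 EC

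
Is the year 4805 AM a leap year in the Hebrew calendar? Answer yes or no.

yes

Hebrew year 4805 is year 17 of its 19-year Metonic cycle; leap years are at positions 3, 6, 8, 11, 14, 17, 19, so it is a leap year (13 months).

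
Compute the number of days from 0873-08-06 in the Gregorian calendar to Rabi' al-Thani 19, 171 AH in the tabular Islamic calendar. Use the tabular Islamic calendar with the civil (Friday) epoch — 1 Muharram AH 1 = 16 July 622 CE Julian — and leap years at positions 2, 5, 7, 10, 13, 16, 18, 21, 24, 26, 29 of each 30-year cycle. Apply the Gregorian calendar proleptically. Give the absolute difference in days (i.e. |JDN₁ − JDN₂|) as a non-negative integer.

First date → JDN 2040135; second date → JDN 2008789.
The interval is |2040135 − 2008789| = 31346 days.

31346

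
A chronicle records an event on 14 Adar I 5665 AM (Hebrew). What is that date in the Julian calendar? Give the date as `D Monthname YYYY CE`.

Both dates share Julian Day Number 2416896; in the Julian calendar that is 6 February 1905 CE.

6 February 1905 CE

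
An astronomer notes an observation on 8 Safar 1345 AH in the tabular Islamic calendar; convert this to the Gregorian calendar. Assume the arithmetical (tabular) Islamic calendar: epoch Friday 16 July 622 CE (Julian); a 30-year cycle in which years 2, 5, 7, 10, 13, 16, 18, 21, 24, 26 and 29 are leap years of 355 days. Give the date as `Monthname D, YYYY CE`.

August 18, 1926 CE

Julian Day Number of the source date = 2424746.
Converting JDN 2424746 to the Gregorian calendar gives 18 August 1926 CE.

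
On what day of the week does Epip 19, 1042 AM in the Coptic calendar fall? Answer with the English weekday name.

Sunday

In the proleptic Gregorian calendar this is 21 July 1326 (JDN 2205573).
JDN 2205573 mod 7 = 6, and JDN 0 was a Monday, so this is a Sunday.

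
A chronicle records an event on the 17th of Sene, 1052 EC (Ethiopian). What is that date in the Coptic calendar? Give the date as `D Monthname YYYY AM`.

17 Paoni 776 AM

Julian Day Number of the source date = 2108385.
Converting JDN 2108385 to the Coptic calendar gives 17 Paoni 776 AM.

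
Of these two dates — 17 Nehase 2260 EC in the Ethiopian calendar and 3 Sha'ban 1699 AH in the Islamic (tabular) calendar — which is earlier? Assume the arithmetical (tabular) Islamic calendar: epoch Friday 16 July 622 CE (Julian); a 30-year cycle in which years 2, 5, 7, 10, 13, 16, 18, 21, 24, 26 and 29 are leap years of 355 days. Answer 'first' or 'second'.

The two dates have Julian Day Numbers 2549667 and 2550364 respectively.
Since 2549667 < 2550364, the first date comes first.

first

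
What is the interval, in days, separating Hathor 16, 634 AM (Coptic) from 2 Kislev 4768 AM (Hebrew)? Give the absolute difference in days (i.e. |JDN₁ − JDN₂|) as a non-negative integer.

32875

JDN of the first date = 2056308.
JDN of the second date = 2089183.
|2089183 − 2056308| = 32875.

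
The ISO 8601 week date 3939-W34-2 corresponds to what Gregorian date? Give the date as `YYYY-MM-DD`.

3939-08-22

ISO week 1 of 3939 is the week containing the first Thursday of 3939.
Week 34, day 2 (Tuesday) lands on 3939-08-22.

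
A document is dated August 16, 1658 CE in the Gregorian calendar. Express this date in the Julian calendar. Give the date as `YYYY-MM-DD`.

1658-08-06

The Julian–Gregorian offset here is 10 days (Julian trailing).
16 August 1658 Gregorian − 10 days → 6 August 1658 Julian.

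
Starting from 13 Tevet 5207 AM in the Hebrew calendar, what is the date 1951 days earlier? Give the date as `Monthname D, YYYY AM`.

Counting 1951 days back from JDN 2249575 reaches JDN 2247624, which is Elul 12, 5201 AM.

Elul 12, 5201 AM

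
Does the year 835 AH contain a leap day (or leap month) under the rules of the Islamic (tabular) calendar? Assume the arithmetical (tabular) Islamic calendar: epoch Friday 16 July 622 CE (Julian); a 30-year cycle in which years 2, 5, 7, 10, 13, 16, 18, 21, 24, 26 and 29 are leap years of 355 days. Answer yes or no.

no

Year 835 AH is year 25 of its 30-year cycle; leap positions are 2, 5, 7, 10, 13, 16, 18, 21, 24, 26, 29, so it is a common year (354 days).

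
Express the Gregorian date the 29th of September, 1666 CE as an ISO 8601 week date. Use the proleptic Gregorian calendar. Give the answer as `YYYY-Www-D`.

1666-W39-3

The weekday is Wednesday (ISO weekday 3).
That Wednesday belongs to ISO week 39 of ISO year 1666.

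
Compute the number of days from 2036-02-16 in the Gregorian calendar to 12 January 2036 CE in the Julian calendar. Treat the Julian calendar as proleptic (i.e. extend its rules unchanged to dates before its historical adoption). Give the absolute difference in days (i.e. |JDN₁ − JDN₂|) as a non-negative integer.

First date → JDN 2464740; second date → JDN 2464718.
The interval is |2464740 − 2464718| = 22 days.

22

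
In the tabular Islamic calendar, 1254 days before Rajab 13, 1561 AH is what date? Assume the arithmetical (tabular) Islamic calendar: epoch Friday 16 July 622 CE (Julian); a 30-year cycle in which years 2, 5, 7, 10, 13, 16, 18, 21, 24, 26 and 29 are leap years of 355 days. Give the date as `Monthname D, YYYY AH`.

Dhu al-Hijjah 28, 1557 AH

Counting 1254 days back from JDN 2501441 reaches JDN 2500187, which is Dhu al-Hijjah 28, 1557 AH.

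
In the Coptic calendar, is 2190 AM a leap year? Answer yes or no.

2190 mod 4 = 2; in the Coptic calendar a year is leap when year mod 4 = 3, so it is a common year.

no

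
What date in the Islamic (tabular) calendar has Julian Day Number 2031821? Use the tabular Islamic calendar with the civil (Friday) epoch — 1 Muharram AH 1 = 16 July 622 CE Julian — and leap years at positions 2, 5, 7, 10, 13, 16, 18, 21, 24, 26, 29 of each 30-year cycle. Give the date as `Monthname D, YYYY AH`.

The proleptic Gregorian equivalent of JDN 2031821 is 1 November 850.
In the tabular Islamic calendar that day is Rabi' al-Thani 17, 236 AH.

Rabi' al-Thani 17, 236 AH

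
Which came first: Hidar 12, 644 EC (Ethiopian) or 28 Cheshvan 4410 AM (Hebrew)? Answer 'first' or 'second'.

second

The two dates have Julian Day Numbers 1959148 and 1958417 respectively.
Since 1958417 < 1959148, the second date comes first.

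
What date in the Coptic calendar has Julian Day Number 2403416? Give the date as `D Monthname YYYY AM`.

16 Paremhat 1584 AM

JDN 2403416 is 24 March 1868 in the Gregorian calendar.
In the Coptic calendar that day is 16 Paremhat 1584 AM.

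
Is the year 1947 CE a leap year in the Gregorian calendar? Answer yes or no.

1947 is not divisible by 4, so it is a common year.

no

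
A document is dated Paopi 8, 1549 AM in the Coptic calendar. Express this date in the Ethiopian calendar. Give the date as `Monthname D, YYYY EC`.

Both dates share Julian Day Number 2390474; in the Ethiopian calendar that is 8 Tikimt 1825 EC.

Tikimt 8, 1825 EC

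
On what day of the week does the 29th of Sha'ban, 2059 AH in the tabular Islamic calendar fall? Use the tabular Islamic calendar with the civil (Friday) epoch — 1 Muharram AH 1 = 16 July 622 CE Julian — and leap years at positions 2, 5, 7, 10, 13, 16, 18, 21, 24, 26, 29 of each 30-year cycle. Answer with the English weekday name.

Equivalently 29 November 2619 Gregorian, JDN 2677962.
2677962 ≡ 0 (mod 7); counting from Monday = 0 gives Monday.

Monday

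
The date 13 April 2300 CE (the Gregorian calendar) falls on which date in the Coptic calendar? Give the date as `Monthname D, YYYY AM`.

Parmouti 2, 2016 AM

Both dates share Julian Day Number 2561220; in the Coptic calendar that is 2 Parmouti 2016 AM.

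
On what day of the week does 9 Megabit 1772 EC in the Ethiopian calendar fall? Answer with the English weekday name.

Thursday

Equivalently 16 March 1780 Gregorian, JDN 2371267.
2371267 ≡ 3 (mod 7); counting from Monday = 0 gives Thursday.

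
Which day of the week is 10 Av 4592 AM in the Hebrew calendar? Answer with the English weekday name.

This is JDN 2025139 (16 July 832 Gregorian).
2025139 ≡ 4 (mod 7); counting from Monday = 0 gives Friday.

Friday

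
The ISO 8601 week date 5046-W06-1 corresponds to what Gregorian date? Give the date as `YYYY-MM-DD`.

ISO week 1 of 5046 is the week containing the first Thursday of 5046.
Week 6, day 1 (Monday) lands on 5046-02-02.

5046-02-02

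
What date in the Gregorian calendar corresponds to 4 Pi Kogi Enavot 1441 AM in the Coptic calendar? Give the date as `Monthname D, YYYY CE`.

September 7, 1725 CE

Julian Day Number of the source date = 2351353.
Converting JDN 2351353 to the Gregorian calendar gives 7 September 1725 CE.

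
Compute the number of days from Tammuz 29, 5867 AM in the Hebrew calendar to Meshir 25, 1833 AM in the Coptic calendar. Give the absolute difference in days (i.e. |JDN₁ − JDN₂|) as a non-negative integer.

3515

JDN of the first date = 2490827.
JDN of the second date = 2494342.
|2494342 − 2490827| = 3515.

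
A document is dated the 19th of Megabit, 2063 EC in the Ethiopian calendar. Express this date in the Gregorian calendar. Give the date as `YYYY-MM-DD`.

Both dates share Julian Day Number 2477564; in the Gregorian calendar that is 28 March 2071 CE.

2071-03-28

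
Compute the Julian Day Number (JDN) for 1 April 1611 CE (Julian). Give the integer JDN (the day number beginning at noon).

2309566

In the Gregorian calendar the same day is 11 April 1611.
JDN 2400001 is 17 November 1858 CE (Gregorian), MJD 0; the target day is −90435 days from there, so JDN = 2309566.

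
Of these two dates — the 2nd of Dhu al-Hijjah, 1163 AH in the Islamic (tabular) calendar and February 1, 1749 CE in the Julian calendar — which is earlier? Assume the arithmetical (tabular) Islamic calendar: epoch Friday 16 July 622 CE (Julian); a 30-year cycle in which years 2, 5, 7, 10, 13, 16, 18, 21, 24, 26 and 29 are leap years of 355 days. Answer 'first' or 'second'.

The two dates have Julian Day Numbers 2360540 and 2359912 respectively.
Since 2359912 < 2360540, the second date comes first.

second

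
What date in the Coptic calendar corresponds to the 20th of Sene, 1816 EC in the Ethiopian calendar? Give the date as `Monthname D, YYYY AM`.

Paoni 20, 1540 AM

Both dates share Julian Day Number 2387439; in the Coptic calendar that is 20 Paoni 1540 AM.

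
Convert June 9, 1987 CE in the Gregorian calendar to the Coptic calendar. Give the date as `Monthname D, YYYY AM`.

Paoni 2, 1703 AM

Both dates share Julian Day Number 2446956; in the Coptic calendar that is 2 Paoni 1703 AM.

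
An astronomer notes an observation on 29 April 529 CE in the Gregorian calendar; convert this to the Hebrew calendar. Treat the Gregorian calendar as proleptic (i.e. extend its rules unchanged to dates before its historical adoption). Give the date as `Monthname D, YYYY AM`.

Julian Day Number of the source date = 1914392.
Converting JDN 1914392 to the Hebrew calendar gives 2 Iyar 4289 AM.

Iyar 2, 4289 AM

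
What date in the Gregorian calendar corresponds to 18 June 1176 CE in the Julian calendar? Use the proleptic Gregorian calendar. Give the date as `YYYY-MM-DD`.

The Julian–Gregorian offset here is 7 days (Julian trailing).
18 June 1176 Julian + 7 days → 25 June 1176 Gregorian.

1176-06-25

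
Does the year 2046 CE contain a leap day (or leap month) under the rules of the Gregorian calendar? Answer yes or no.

no

2046 is not divisible by 4, so it is a common year.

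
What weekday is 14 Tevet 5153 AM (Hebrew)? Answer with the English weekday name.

In the proleptic Gregorian calendar this is 7 January 1393 (JDN 2229850).
JDN 2229850 mod 7 = 0, and JDN 0 was a Monday, so this is a Monday.

Monday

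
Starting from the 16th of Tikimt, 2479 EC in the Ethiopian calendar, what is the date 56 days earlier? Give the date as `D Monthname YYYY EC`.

Counting 56 days back from JDN 2629355 reaches JDN 2629299, which is 25 Nehase 2478 EC.

25 Nehase 2478 EC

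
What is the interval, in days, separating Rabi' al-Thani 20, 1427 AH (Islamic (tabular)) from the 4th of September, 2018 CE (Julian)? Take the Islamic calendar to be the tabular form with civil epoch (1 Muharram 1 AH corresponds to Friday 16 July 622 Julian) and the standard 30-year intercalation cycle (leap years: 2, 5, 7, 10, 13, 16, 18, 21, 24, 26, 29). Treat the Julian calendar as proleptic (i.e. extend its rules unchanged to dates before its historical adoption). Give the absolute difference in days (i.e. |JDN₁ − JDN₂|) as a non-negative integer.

4504

JDN of the first date = 2453875.
JDN of the second date = 2458379.
|2458379 − 2453875| = 4504.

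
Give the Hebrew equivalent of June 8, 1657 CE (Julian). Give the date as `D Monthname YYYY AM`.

7 Tammuz 5417 AM

Julian Day Number of the source date = 2326436.
Converting JDN 2326436 to the Hebrew calendar gives 7 Tammuz 5417 AM.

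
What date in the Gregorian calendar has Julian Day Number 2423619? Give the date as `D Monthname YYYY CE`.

18 July 1923 CE

JDN 2451545 is 1 Jan 2000; 2423619 is −27926 days from there.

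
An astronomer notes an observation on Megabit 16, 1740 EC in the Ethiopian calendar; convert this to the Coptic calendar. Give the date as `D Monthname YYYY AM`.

Julian Day Number of the source date = 2359586.
Converting JDN 2359586 to the Coptic calendar gives 16 Paremhat 1464 AM.

16 Paremhat 1464 AM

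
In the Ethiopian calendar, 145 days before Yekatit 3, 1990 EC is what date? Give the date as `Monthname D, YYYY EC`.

JDN of Yekatit 3, 1990 EC = 2450855.
2450855 − 145 = 2450710.
JDN 2450710 in the Ethiopian calendar is Meskerem 8, 1990 EC.

Meskerem 8, 1990 EC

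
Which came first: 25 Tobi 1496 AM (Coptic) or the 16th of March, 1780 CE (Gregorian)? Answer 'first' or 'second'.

The two dates have Julian Day Numbers 2371223 and 2371267 respectively.
Since 2371223 < 2371267, the first date comes first.

first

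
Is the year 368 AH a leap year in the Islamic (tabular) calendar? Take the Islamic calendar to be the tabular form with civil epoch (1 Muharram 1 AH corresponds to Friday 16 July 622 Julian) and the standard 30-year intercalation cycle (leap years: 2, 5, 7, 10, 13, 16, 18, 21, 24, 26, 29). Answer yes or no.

no

Year 368 AH is year 8 of its 30-year cycle; leap positions are 2, 5, 7, 10, 13, 16, 18, 21, 24, 26, 29, so it is a common year (354 days).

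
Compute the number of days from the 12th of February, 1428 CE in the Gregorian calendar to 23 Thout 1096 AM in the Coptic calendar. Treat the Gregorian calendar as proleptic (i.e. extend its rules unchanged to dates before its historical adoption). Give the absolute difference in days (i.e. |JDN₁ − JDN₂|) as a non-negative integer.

JDN of the first date = 2242668.
JDN of the second date = 2225001.
|2225001 − 2242668| = 17667.

17667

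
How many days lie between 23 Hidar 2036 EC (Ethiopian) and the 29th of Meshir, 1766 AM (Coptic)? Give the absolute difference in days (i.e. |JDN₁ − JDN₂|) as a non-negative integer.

2287

First date → JDN 2467587; second date → JDN 2469874.
The interval is |2467587 − 2469874| = 2287 days.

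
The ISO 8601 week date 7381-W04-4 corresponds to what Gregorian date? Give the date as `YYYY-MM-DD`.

7381-01-25

ISO week 1 of 7381 is the week containing the first Thursday of 7381.
Week 4, day 4 (Thursday) lands on 7381-01-25.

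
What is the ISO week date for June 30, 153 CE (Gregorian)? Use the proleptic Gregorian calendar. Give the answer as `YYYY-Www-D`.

The weekday is Saturday (ISO weekday 6).
That Saturday belongs to ISO week 26 of ISO year 153.

0153-W26-6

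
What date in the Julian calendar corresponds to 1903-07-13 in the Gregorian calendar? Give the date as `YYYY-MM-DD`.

For dates in this range the Gregorian date is 13 days ahead of the Julian.
13 July 1903 Gregorian − 13 days → 30 June 1903 Julian.

1903-06-30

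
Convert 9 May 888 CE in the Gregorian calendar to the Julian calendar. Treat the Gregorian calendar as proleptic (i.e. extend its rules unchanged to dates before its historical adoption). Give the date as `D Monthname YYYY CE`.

The Julian–Gregorian offset here is 4 days (Julian trailing).
9 May 888 Gregorian − 4 days → 5 May 888 Julian.

5 May 888 CE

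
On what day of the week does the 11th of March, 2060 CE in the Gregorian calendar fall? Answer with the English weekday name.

2473530 ≡ 3 (mod 7); counting from Monday = 0 gives Thursday.

Thursday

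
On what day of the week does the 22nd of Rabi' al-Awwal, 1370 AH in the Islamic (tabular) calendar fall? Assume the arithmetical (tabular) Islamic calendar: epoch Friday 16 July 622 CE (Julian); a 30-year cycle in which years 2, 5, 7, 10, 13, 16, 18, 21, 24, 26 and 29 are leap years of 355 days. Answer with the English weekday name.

Monday

Equivalently 1 January 1951 Gregorian, JDN 2433648.
2433648 ≡ 0 (mod 7); counting from Monday = 0 gives Monday.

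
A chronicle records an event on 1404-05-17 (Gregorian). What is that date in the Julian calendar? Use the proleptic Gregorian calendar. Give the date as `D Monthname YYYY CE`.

For dates in this range the Gregorian date is 9 days ahead of the Julian.
17 May 1404 Gregorian − 9 days → 8 May 1404 Julian.

8 May 1404 CE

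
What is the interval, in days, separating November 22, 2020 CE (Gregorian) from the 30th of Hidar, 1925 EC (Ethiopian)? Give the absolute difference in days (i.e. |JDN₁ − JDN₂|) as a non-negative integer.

32125

First date → JDN 2459176; second date → JDN 2427051.
The interval is |2459176 − 2427051| = 32125 days.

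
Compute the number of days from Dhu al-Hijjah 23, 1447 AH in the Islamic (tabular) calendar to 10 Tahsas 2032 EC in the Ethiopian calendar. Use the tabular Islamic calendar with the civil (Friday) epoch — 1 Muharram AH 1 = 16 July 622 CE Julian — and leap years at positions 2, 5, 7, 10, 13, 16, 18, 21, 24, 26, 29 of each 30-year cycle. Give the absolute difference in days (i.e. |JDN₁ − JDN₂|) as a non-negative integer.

JDN of the first date = 2461201.
JDN of the second date = 2466143.
|2466143 − 2461201| = 4942.

4942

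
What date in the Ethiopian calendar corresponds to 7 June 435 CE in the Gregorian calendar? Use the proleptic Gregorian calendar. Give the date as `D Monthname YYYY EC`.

Both dates share Julian Day Number 1880098; in the Ethiopian calendar that is 12 Sene 427 EC.

12 Sene 427 EC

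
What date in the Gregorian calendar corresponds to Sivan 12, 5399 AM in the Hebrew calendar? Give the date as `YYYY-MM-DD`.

Both dates share Julian Day Number 2319857; in the Gregorian calendar that is 14 June 1639 CE.

1639-06-14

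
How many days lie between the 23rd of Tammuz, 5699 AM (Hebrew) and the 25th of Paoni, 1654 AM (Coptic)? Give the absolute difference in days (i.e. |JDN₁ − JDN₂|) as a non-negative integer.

JDN of the first date = 2429455.
JDN of the second date = 2429082.
|2429082 − 2429455| = 373.

373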